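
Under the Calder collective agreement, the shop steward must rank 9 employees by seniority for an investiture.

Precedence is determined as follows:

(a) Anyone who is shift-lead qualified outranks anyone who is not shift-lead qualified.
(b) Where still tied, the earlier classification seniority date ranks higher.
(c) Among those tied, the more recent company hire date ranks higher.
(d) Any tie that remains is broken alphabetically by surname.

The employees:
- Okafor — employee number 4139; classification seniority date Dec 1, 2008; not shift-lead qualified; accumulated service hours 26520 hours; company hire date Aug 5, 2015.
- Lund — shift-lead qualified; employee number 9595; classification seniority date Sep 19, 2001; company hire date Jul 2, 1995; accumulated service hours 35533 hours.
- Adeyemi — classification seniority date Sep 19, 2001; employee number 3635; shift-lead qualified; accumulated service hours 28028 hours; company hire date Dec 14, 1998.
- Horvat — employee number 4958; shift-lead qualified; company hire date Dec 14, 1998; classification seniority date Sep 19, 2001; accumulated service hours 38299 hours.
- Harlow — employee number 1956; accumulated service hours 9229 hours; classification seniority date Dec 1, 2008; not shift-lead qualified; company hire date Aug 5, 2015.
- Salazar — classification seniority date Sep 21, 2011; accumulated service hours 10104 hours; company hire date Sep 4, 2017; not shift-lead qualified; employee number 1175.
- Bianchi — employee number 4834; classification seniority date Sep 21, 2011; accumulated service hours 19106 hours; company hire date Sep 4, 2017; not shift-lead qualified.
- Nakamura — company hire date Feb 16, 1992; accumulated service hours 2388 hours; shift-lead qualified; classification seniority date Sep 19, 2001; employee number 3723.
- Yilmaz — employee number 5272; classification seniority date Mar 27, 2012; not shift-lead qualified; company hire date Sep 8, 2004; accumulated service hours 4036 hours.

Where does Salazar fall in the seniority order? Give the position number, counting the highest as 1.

8

By the first rule: Adeyemi, Horvat, Lund and Nakamura (each shift-lead qualified); then Harlow, Okafor, Bianchi, Salazar and Yilmaz (each not shift-lead qualified).
Adeyemi, Horvat, Lund and Nakamura all have classification seniority date Sep 19, 2001, so the next rule applies.
Among Adeyemi, Horvat, Lund and Nakamura, by company hire date (later first): Adeyemi and Horvat (Dec 14, 1998) before Lund (Jul 2, 1995) before Nakamura (Feb 16, 1992).
Among Adeyemi and Horvat, alphabetically by surname: Adeyemi before Horvat.
Among Harlow, Okafor, Bianchi, Salazar and Yilmaz, by classification seniority date (earlier first): Harlow and Okafor (Dec 1, 2008) before Bianchi and Salazar (Sep 21, 2011) before Yilmaz (Mar 27, 2012).
Harlow and Okafor both have company hire date Aug 5, 2015, so the next rule applies.
Among Harlow and Okafor, alphabetically by surname: Harlow before Okafor.
Bianchi and Salazar both have company hire date Sep 4, 2017, so the next rule applies.
Among Bianchi and Salazar, alphabetically by surname: Bianchi before Salazar.
Order: Adeyemi, Horvat, Lund, Nakamura, Harlow, Okafor, Bianchi, Salazar, Yilmaz. So position 8.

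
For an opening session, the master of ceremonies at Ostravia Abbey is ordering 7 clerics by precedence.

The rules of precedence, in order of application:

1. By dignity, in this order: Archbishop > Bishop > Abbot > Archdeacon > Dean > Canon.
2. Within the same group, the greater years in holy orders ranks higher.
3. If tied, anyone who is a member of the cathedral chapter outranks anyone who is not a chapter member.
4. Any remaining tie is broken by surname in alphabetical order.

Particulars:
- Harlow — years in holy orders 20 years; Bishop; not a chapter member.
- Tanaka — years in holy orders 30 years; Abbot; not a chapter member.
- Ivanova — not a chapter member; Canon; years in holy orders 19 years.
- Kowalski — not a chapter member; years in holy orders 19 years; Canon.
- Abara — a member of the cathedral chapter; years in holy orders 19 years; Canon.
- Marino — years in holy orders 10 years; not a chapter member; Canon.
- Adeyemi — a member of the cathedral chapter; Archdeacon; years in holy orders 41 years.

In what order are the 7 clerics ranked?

By dignity: Harlow (Bishop); then Tanaka (Abbot); then Adeyemi (Archdeacon); then Abara, Ivanova, Kowalski and Marino (Canon).
Among Abara, Ivanova, Kowalski and Marino, by years in holy orders (higher first): Abara, Ivanova and Kowalski (19 years) before Marino (10 years).
Among Abara, Ivanova and Kowalski, a member of the cathedral chapter before not a chapter member: Abara (a member of the cathedral chapter) before Ivanova and Kowalski (not a chapter member).
Among Ivanova and Kowalski, alphabetically by surname: Ivanova before Kowalski.
Full order: Harlow, Tanaka, Adeyemi, Abara, Ivanova, Kowalski, Marino.

Harlow, Tanaka, Adeyemi, Abara, Ivanova, Kowalski, Marino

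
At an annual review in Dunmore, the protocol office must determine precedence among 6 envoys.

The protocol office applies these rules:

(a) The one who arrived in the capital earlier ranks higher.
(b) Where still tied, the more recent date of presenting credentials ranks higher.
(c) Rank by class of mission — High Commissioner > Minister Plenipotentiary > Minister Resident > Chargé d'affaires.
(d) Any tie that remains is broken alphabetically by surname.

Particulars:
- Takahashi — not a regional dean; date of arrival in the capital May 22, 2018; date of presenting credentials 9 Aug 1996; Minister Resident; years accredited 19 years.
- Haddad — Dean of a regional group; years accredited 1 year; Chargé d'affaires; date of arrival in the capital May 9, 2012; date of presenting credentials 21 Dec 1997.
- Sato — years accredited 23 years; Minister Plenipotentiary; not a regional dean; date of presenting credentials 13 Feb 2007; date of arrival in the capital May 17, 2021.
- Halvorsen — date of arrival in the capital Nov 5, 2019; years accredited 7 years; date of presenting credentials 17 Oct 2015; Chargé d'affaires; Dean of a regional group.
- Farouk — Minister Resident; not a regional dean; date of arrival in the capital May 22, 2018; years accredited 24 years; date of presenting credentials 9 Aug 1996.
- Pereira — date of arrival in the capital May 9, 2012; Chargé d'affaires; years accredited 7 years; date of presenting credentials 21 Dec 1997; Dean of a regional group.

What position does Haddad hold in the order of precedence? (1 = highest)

1

By date of arrival in the capital (earlier first): Haddad and Pereira (both May 9, 2012); then Farouk and Takahashi (both May 22, 2018); then Halvorsen (Nov 5, 2019); then Sato (May 17, 2021).
Haddad and Pereira both have date of presenting credentials 21 Dec 1997, so the next rule applies.
Haddad and Pereira are each Chargé d'affaires, so the next rule applies.
Among Haddad and Pereira, alphabetically by surname: Haddad before Pereira.
Farouk and Takahashi both have date of presenting credentials 9 Aug 1996, so the next rule applies.
Farouk and Takahashi are each Minister Resident, so the next rule applies.
Among Farouk and Takahashi, alphabetically by surname: Farouk before Takahashi.
Order: Haddad, Pereira, Farouk, Takahashi, Halvorsen, Sato. So position 1.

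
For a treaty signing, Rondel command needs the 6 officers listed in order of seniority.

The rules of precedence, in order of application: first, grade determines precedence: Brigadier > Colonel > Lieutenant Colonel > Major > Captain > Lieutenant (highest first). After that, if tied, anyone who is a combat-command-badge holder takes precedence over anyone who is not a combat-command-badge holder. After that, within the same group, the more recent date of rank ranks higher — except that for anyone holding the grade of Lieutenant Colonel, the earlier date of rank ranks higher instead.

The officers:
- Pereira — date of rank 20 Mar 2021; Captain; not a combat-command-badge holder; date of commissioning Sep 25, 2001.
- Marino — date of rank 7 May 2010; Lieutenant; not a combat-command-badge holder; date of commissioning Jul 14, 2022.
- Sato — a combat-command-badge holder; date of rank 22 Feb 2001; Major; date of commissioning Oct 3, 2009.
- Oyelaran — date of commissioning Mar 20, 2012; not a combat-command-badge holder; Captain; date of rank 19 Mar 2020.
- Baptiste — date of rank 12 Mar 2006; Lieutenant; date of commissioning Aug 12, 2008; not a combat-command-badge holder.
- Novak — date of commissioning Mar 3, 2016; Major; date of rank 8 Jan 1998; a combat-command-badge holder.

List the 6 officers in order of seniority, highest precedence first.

Sato, Novak, Pereira, Oyelaran, Marino, Baptiste

By grade: Sato and Novak (Major); then Pereira and Oyelaran (Captain); then Marino and Baptiste (Lieutenant).
Sato and Novak are each a combat-command-badge holder, so the next rule applies.
Among Sato and Novak, by date of rank (later first): Sato (22 Feb 2001) before Novak (8 Jan 1998).
Pereira and Oyelaran are each not a combat-command-badge holder, so the next rule applies.
Among Pereira and Oyelaran, by date of rank (later first): Pereira (20 Mar 2021) before Oyelaran (19 Mar 2020).
Marino and Baptiste are each not a combat-command-badge holder, so the next rule applies.
Among Marino and Baptiste, by date of rank (later first): Marino (7 May 2010) before Baptiste (12 Mar 2006).
Full order: Sato, Novak, Pereira, Oyelaran, Marino, Baptiste.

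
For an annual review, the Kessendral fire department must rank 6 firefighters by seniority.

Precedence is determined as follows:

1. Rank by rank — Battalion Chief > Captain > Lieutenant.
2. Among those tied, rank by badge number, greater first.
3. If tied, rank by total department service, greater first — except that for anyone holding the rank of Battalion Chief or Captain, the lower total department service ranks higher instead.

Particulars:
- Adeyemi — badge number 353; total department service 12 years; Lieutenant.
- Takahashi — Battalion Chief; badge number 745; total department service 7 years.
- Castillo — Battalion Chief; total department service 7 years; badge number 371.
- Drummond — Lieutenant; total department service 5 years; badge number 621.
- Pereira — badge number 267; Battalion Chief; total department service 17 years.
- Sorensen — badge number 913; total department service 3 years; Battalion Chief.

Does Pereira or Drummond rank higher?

By rank: Sorensen, Takahashi, Castillo and Pereira (Battalion Chief); then Drummond and Adeyemi (Lieutenant).
Among Sorensen, Takahashi, Castillo and Pereira, by badge number (higher first): Sorensen (913) before Takahashi (745) before Castillo (371) before Pereira (267).
Among Drummond and Adeyemi, by badge number (higher first): Drummond (621) before Adeyemi (353).
So Pereira takes precedence.

Pereira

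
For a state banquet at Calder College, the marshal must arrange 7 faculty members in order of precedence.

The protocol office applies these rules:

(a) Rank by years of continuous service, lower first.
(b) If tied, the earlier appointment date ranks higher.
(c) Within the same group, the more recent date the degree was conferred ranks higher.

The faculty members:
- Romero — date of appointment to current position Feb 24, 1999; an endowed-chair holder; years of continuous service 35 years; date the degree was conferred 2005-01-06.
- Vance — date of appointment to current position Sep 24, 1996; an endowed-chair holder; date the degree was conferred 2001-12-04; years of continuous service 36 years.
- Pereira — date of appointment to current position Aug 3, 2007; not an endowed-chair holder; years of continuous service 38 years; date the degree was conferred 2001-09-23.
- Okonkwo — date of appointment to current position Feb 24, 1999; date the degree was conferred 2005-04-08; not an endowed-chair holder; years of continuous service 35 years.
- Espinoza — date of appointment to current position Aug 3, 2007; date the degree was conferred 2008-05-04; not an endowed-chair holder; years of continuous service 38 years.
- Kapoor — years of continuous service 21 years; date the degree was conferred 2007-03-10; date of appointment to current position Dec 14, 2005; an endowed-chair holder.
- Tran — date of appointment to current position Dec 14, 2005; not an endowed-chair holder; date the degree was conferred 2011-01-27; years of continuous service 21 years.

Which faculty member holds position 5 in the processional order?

Vance

By years of continuous service (lower first): Tran and Kapoor (both 21 years); then Okonkwo and Romero (both 35 years); then Vance (36 years); then Espinoza and Pereira (both 38 years).
Tran and Kapoor both have date of appointment to current position Dec 14, 2005, so the next rule applies.
Among Tran and Kapoor, by date the degree was conferred (later first): Tran (2011-01-27) before Kapoor (2007-03-10).
Okonkwo and Romero both have date of appointment to current position Feb 24, 1999, so the next rule applies.
Among Okonkwo and Romero, by date the degree was conferred (later first): Okonkwo (2005-04-08) before Romero (2005-01-06).
Espinoza and Pereira both have date of appointment to current position Aug 3, 2007, so the next rule applies.
Among Espinoza and Pereira, by date the degree was conferred (later first): Espinoza (2008-05-04) before Pereira (2001-09-23).
Order: Tran, Kapoor, Okonkwo, Romero, Vance, Espinoza, Pereira.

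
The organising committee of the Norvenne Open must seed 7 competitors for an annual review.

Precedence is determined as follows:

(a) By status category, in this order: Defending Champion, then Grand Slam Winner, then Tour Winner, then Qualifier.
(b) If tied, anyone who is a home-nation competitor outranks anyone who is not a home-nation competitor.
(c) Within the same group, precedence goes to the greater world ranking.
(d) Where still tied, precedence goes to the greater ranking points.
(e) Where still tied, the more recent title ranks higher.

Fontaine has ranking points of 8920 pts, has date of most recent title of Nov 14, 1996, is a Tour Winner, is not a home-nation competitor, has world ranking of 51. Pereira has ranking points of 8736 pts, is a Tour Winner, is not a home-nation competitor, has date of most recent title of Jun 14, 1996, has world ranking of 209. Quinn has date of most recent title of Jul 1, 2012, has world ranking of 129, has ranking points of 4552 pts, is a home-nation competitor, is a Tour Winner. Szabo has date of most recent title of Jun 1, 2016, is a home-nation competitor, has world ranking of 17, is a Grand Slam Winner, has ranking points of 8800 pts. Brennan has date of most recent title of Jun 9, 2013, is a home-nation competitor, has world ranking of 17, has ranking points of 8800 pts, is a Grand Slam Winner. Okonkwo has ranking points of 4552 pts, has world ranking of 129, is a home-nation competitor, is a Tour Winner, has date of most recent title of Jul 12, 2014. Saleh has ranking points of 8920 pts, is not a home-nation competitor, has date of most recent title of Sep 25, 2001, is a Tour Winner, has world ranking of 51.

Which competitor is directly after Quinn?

By status category: Szabo and Brennan (Grand Slam Winner); then Okonkwo, Quinn, Pereira, Saleh and Fontaine (Tour Winner).
Szabo and Brennan are each a home-nation competitor, so the next rule applies.
Szabo and Brennan both have world ranking 17, so the next rule applies.
Szabo and Brennan both have ranking points 8800 pts, so the next rule applies.
Among Szabo and Brennan, by date of most recent title (later first): Szabo (Jun 1, 2016) before Brennan (Jun 9, 2013).
Among Okonkwo, Quinn, Pereira, Saleh and Fontaine, a home-nation competitor before not a home-nation competitor: Okonkwo and Quinn (a home-nation competitor) before Pereira, Saleh and Fontaine (not a home-nation competitor).
Okonkwo and Quinn both have world ranking 129, so the next rule applies.
Okonkwo and Quinn both have ranking points 4552 pts, so the next rule applies.
Among Okonkwo and Quinn, by date of most recent title (later first): Okonkwo (Jul 12, 2014) before Quinn (Jul 1, 2012).
Among Pereira, Saleh and Fontaine, by world ranking (higher first): Pereira (209) before Saleh and Fontaine (51).
Saleh and Fontaine both have ranking points 8920 pts, so the next rule applies.
Among Saleh and Fontaine, by date of most recent title (later first): Saleh (Sep 25, 2001) before Fontaine (Nov 14, 1996).
Order: Szabo, Brennan, Okonkwo, Quinn, Pereira, Saleh, Fontaine.

Pereira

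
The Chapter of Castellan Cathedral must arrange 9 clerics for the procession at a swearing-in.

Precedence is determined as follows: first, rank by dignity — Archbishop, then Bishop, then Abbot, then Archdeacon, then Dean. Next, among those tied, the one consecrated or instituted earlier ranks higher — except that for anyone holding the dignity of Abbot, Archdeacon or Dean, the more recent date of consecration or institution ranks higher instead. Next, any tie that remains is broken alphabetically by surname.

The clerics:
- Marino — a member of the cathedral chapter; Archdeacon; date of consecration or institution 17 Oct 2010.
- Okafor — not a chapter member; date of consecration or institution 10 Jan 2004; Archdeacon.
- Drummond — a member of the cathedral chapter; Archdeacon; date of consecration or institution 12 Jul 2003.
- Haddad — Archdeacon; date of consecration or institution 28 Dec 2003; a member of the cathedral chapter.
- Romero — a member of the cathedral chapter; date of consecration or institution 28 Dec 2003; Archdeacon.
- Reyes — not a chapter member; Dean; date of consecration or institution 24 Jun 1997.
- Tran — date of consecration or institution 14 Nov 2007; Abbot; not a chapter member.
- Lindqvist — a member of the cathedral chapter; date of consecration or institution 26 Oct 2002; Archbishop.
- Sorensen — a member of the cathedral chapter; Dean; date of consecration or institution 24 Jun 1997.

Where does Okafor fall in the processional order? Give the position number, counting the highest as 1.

By dignity: Lindqvist (Archbishop); then Tran (Abbot); then Marino, Okafor, Haddad, Romero and Drummond (Archdeacon); then Reyes and Sorensen (Dean).
Among Marino, Okafor, Haddad, Romero and Drummond, by date of consecration or institution (later first) (reversed rule for this group): Marino (17 Oct 2010) before Okafor (10 Jan 2004) before Haddad and Romero (28 Dec 2003) before Drummond (12 Jul 2003).
Among Haddad and Romero, alphabetically by surname: Haddad before Romero.
Reyes and Sorensen both have date of consecration or institution 24 Jun 1997, so the next rule applies.
Among Reyes and Sorensen, alphabetically by surname: Reyes before Sorensen.
Order: Lindqvist, Tran, Marino, Okafor, Haddad, Romero, Drummond, Reyes, Sorensen. So position 4.

4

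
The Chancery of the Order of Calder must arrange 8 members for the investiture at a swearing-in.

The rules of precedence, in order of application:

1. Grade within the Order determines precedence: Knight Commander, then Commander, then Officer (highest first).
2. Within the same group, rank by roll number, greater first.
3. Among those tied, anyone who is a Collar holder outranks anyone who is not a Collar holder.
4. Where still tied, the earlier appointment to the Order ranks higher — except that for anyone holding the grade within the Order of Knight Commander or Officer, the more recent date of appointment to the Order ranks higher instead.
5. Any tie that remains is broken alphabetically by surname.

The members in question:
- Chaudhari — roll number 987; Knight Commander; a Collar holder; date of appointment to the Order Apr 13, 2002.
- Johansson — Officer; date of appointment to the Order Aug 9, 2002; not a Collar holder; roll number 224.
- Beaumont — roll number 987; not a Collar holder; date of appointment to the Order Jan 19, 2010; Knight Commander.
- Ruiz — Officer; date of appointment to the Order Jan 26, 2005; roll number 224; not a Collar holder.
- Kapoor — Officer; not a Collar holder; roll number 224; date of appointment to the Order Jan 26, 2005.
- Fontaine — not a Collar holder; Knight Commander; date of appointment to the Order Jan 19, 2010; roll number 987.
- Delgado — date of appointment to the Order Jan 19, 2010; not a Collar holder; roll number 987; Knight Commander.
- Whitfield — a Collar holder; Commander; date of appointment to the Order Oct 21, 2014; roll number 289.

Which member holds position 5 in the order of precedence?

Whitfield

By grade within the Order: Chaudhari, Beaumont, Delgado and Fontaine (Knight Commander); then Whitfield (Commander); then Kapoor, Ruiz and Johansson (Officer).
Chaudhari, Beaumont, Delgado and Fontaine all have roll number 987, so the next rule applies.
Among Chaudhari, Beaumont, Delgado and Fontaine, a Collar holder before not a Collar holder: Chaudhari (a Collar holder) before Beaumont, Delgado and Fontaine (not a Collar holder).
Beaumont, Delgado and Fontaine all have date of appointment to the Order Jan 19, 2010, so the next rule applies.
Among Beaumont, Delgado and Fontaine, alphabetically by surname: Beaumont before Delgado before Fontaine.
Kapoor, Ruiz and Johansson all have roll number 224, so the next rule applies.
Kapoor, Ruiz and Johansson are each not a Collar holder, so the next rule applies.
Among Kapoor, Ruiz and Johansson, by date of appointment to the Order (later first) (reversed rule for this group): Kapoor and Ruiz (Jan 26, 2005) before Johansson (Aug 9, 2002).
Among Kapoor and Ruiz, alphabetically by surname: Kapoor before Ruiz.
Order: Chaudhari, Beaumont, Delgado, Fontaine, Whitfield, Kapoor, Ruiz, Johansson.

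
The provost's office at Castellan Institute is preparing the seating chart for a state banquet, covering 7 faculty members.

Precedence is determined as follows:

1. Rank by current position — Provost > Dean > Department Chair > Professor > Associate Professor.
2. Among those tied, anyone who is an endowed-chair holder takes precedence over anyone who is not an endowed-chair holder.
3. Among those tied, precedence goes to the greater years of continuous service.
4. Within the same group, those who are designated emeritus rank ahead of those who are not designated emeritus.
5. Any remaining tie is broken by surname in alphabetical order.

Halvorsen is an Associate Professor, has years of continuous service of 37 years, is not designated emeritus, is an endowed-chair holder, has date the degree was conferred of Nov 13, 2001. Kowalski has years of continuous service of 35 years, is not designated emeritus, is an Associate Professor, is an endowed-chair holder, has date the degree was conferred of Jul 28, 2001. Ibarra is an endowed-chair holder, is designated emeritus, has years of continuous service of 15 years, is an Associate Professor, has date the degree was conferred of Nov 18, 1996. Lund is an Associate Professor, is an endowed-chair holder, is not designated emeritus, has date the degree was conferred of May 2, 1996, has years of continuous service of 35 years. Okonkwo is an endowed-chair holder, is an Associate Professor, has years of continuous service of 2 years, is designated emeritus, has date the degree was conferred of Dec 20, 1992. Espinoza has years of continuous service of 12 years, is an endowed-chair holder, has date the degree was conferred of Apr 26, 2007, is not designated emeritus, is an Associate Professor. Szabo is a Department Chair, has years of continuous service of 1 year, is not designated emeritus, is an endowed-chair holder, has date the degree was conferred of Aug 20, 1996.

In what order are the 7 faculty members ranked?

Szabo, Halvorsen, Kowalski, Lund, Ibarra, Espinoza, Okonkwo

By current position: Szabo (Department Chair); then Halvorsen, Kowalski, Lund, Ibarra, Espinoza and Okonkwo (Associate Professor).
Halvorsen, Kowalski, Lund, Ibarra, Espinoza and Okonkwo are each an endowed-chair holder, so the next rule applies.
Among Halvorsen, Kowalski, Lund, Ibarra, Espinoza and Okonkwo, by years of continuous service (higher first): Halvorsen (37 years) before Kowalski and Lund (35 years) before Ibarra (15 years) before Espinoza (12 years) before Okonkwo (2 years).
Kowalski and Lund are each not designated emeritus, so the next rule applies.
Among Kowalski and Lund, alphabetically by surname: Kowalski before Lund.
Full order: Szabo, Halvorsen, Kowalski, Lund, Ibarra, Espinoza, Okonkwo.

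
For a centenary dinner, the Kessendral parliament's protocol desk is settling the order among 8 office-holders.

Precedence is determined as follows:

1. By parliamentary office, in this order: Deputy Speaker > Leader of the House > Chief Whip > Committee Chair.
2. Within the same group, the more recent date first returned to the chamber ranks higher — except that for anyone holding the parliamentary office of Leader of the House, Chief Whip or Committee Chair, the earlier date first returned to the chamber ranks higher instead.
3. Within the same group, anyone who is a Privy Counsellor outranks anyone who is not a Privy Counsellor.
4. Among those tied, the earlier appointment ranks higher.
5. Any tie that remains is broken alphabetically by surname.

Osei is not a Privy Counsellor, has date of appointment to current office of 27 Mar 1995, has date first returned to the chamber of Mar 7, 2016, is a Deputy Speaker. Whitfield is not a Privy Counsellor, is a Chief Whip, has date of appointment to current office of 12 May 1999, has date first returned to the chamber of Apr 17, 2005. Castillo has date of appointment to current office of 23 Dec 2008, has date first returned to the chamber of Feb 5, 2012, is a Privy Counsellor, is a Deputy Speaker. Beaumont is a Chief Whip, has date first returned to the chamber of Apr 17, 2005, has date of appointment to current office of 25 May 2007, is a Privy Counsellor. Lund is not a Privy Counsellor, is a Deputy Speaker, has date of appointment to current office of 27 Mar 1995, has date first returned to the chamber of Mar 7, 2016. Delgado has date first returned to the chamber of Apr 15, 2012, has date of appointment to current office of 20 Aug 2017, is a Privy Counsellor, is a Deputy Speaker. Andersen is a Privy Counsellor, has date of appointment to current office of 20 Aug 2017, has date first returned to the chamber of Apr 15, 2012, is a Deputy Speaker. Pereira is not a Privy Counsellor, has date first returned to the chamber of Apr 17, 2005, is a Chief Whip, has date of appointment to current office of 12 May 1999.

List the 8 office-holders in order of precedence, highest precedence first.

Lund, Osei, Andersen, Delgado, Castillo, Beaumont, Pereira, Whitfield

By parliamentary office: Lund, Osei, Andersen, Delgado and Castillo (Deputy Speaker); then Beaumont, Pereira and Whitfield (Chief Whip).
Among Lund, Osei, Andersen, Delgado and Castillo, by date first returned to the chamber (later first): Lund and Osei (Mar 7, 2016) before Andersen and Delgado (Apr 15, 2012) before Castillo (Feb 5, 2012).
Lund and Osei are each not a Privy Counsellor, so the next rule applies.
Lund and Osei both have date of appointment to current office 27 Mar 1995, so the next rule applies.
Among Lund and Osei, alphabetically by surname: Lund before Osei.
Andersen and Delgado are each a Privy Counsellor, so the next rule applies.
Andersen and Delgado both have date of appointment to current office 20 Aug 2017, so the next rule applies.
Among Andersen and Delgado, alphabetically by surname: Andersen before Delgado.
Beaumont, Pereira and Whitfield all have date first returned to the chamber Apr 17, 2005, so the next rule applies.
Among Beaumont, Pereira and Whitfield, a Privy Counsellor before not a Privy Counsellor: Beaumont (a Privy Counsellor) before Pereira and Whitfield (not a Privy Counsellor).
Pereira and Whitfield both have date of appointment to current office 12 May 1999, so the next rule applies.
Among Pereira and Whitfield, alphabetically by surname: Pereira before Whitfield.
Full order: Lund, Osei, Andersen, Delgado, Castillo, Beaumont, Pereira, Whitfield.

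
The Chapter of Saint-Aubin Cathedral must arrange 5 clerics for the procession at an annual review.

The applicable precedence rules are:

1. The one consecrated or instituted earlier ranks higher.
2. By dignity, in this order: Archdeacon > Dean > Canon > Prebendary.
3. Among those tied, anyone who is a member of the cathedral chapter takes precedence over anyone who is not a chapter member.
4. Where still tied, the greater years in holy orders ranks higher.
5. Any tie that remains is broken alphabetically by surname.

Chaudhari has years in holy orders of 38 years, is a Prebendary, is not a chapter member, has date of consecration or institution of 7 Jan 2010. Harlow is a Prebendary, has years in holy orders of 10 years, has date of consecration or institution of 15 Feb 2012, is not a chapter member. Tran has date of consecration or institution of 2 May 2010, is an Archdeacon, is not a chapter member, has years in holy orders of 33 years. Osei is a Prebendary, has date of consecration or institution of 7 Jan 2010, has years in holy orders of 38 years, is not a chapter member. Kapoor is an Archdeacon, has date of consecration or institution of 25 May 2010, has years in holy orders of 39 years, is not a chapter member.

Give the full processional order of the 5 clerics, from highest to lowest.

Chaudhari, Osei, Tran, Kapoor, Harlow

By date of consecration or institution (earlier first): Chaudhari and Osei (both 7 Jan 2010); then Tran (2 May 2010); then Kapoor (25 May 2010); then Harlow (15 Feb 2012).
Chaudhari and Osei are each Prebendary, so the next rule applies.
Chaudhari and Osei are each not a chapter member, so the next rule applies.
Chaudhari and Osei both have years in holy orders 38 years, so the next rule applies.
Among Chaudhari and Osei, alphabetically by surname: Chaudhari before Osei.
Full order: Chaudhari, Osei, Tran, Kapoor, Harlow.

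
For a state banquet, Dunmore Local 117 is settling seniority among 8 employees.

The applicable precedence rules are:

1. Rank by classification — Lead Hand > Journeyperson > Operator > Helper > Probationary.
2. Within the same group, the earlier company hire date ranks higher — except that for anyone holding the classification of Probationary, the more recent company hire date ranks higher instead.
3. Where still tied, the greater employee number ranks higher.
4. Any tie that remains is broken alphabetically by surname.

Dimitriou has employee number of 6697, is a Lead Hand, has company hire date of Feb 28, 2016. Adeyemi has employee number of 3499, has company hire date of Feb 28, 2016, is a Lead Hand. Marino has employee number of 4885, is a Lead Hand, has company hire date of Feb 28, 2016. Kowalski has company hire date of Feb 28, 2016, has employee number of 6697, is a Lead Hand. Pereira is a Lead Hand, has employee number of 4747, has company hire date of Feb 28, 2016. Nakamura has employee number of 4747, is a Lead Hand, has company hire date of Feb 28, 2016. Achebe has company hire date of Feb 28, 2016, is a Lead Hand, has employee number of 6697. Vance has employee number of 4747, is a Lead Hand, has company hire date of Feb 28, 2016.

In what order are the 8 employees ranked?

By classification: Achebe, Dimitriou, Kowalski, Marino, Nakamura, Pereira, Vance and Adeyemi (Lead Hand).
Achebe, Dimitriou, Kowalski, Marino, Nakamura, Pereira, Vance and Adeyemi all have company hire date Feb 28, 2016, so the next rule applies.
Among Achebe, Dimitriou, Kowalski, Marino, Nakamura, Pereira, Vance and Adeyemi, by employee number (higher first): Achebe, Dimitriou and Kowalski (6697) before Marino (4885) before Nakamura, Pereira and Vance (4747) before Adeyemi (3499).
Among Achebe, Dimitriou and Kowalski, alphabetically by surname: Achebe before Dimitriou before Kowalski.
Among Nakamura, Pereira and Vance, alphabetically by surname: Nakamura before Pereira before Vance.
Full order: Achebe, Dimitriou, Kowalski, Marino, Nakamura, Pereira, Vance, Adeyemi.

Achebe, Dimitriou, Kowalski, Marino, Nakamura, Pereira, Vance, Adeyemi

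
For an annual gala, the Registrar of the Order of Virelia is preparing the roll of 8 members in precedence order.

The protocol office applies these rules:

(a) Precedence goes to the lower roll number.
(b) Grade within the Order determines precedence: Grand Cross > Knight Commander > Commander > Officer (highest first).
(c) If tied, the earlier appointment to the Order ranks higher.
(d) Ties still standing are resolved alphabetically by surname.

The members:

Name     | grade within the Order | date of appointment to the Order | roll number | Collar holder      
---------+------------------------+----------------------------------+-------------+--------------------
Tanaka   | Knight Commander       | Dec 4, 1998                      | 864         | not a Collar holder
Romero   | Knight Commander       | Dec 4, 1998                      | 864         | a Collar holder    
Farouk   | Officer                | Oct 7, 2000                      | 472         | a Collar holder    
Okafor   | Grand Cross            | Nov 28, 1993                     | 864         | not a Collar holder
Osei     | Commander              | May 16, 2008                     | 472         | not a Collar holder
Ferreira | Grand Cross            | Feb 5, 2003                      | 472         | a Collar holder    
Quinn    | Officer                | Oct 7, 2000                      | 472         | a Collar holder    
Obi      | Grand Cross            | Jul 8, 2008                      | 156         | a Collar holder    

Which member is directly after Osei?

By roll number (lower first): Obi (156); then Ferreira, Osei, Farouk and Quinn (each 472); then Okafor, Romero and Tanaka (each 864).
Among Ferreira, Osei, Farouk and Quinn, by grade within the Order: Ferreira (Grand Cross) before Osei (Commander) before Farouk and Quinn (Officer).
Farouk and Quinn both have date of appointment to the Order Oct 7, 2000, so the next rule applies.
Among Farouk and Quinn, alphabetically by surname: Farouk before Quinn.
Among Okafor, Romero and Tanaka, by grade within the Order: Okafor (Grand Cross) before Romero and Tanaka (Knight Commander).
Romero and Tanaka both have date of appointment to the Order Dec 4, 1998, so the next rule applies.
Among Romero and Tanaka, alphabetically by surname: Romero before Tanaka.
Order: Obi, Ferreira, Osei, Farouk, Quinn, Okafor, Romero, Tanaka.

Farouk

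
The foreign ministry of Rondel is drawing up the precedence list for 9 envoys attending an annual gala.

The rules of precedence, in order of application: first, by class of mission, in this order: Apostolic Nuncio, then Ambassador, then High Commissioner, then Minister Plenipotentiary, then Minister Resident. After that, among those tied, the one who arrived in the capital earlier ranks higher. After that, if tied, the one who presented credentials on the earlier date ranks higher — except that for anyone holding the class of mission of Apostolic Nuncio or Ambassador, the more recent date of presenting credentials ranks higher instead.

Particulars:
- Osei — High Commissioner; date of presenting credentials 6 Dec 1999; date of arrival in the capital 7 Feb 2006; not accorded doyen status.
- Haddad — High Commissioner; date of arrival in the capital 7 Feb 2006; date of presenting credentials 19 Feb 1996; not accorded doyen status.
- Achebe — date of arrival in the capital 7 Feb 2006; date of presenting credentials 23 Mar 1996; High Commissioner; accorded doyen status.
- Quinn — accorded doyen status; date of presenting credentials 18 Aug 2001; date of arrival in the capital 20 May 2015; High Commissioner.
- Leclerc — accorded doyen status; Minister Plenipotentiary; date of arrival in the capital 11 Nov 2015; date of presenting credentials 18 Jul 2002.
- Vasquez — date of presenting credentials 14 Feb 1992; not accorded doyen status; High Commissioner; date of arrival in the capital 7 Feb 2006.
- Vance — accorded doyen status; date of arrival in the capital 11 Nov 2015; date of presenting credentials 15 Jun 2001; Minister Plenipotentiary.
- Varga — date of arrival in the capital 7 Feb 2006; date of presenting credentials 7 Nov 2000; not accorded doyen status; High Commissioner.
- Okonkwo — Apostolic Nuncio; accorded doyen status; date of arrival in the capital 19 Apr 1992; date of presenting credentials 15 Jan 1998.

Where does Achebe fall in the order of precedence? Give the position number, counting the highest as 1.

By class of mission: Okonkwo (Apostolic Nuncio); then Vasquez, Haddad, Achebe, Osei, Varga and Quinn (High Commissioner); then Vance and Leclerc (Minister Plenipotentiary).
Among Vasquez, Haddad, Achebe, Osei, Varga and Quinn, by date of arrival in the capital (earlier first): Vasquez, Haddad, Achebe, Osei and Varga (7 Feb 2006) before Quinn (20 May 2015).
Among Vasquez, Haddad, Achebe, Osei and Varga, by date of presenting credentials (earlier first): Vasquez (14 Feb 1992) before Haddad (19 Feb 1996) before Achebe (23 Mar 1996) before Osei (6 Dec 1999) before Varga (7 Nov 2000).
Vance and Leclerc both have date of arrival in the capital 11 Nov 2015, so the next rule applies.
Among Vance and Leclerc, by date of presenting credentials (earlier first): Vance (15 Jun 2001) before Leclerc (18 Jul 2002).
Order: Okonkwo, Vasquez, Haddad, Achebe, Osei, Varga, Quinn, Vance, Leclerc. So position 4.

4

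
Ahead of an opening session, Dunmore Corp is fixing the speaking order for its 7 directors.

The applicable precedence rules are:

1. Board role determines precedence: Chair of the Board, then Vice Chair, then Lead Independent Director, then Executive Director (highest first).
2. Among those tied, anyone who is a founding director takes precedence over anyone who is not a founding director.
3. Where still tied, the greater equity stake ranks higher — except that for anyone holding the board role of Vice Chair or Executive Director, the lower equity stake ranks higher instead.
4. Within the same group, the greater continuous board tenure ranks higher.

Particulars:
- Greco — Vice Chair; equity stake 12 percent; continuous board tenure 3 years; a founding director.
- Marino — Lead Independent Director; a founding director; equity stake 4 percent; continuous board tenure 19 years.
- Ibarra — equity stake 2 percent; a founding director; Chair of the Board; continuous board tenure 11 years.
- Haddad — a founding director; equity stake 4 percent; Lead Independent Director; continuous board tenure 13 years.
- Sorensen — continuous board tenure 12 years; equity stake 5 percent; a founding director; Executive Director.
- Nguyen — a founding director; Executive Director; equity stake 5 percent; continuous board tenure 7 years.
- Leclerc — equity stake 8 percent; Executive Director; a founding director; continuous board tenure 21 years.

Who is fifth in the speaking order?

Sorensen

By board role: Ibarra (Chair of the Board); then Greco (Vice Chair); then Marino and Haddad (Lead Independent Director); then Sorensen, Nguyen and Leclerc (Executive Director).
Marino and Haddad are each a founding director, so the next rule applies.
Marino and Haddad both have equity stake 4 percent, so the next rule applies.
Among Marino and Haddad, by continuous board tenure (higher first): Marino (19 years) before Haddad (13 years).
Sorensen, Nguyen and Leclerc are each a founding director, so the next rule applies.
Among Sorensen, Nguyen and Leclerc, by equity stake (lower first) (reversed rule for this group): Sorensen and Nguyen (5 percent) before Leclerc (8 percent).
Among Sorensen and Nguyen, by continuous board tenure (higher first): Sorensen (12 years) before Nguyen (7 years).
Order: Ibarra, Greco, Marino, Haddad, Sorensen, Nguyen, Leclerc.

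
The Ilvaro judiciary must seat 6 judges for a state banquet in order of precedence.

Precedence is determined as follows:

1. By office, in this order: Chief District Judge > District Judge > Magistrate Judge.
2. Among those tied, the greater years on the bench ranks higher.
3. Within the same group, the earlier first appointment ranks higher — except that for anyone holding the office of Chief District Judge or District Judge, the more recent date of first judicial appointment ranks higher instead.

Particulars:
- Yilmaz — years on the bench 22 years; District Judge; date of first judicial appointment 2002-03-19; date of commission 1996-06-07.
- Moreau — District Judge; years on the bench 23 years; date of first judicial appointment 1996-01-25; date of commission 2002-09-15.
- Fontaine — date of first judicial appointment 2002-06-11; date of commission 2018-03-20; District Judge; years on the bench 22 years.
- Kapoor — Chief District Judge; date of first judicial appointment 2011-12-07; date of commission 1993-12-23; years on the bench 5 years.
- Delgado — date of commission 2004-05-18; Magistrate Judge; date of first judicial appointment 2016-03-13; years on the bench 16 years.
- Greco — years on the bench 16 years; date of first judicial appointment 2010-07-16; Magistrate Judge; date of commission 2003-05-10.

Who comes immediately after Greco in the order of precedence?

Delgado

By office: Kapoor (Chief District Judge); then Moreau, Fontaine and Yilmaz (District Judge); then Greco and Delgado (Magistrate Judge).
Among Moreau, Fontaine and Yilmaz, by years on the bench (higher first): Moreau (23 years) before Fontaine and Yilmaz (22 years).
Among Fontaine and Yilmaz, by date of first judicial appointment (later first) (reversed rule for this group): Fontaine (2002-06-11) before Yilmaz (2002-03-19).
Greco and Delgado both have years on the bench 16 years, so the next rule applies.
Among Greco and Delgado, by date of first judicial appointment (earlier first): Greco (2010-07-16) before Delgado (2016-03-13).
Order: Kapoor, Moreau, Fontaine, Yilmaz, Greco, Delgado.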